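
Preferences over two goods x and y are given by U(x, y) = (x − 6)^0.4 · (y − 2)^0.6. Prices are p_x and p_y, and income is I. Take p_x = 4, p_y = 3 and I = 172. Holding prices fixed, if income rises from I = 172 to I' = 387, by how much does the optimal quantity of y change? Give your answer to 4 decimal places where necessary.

Δy* = 43

MRS = (2/3)·(y−2)/(x−6). Tangency with p_x/p_y gives y−2 = (3/2)·(p_x/p_y)·(x−6).
After buying the subsistence bundle (6, 2), a share 0.4 of the remaining income goes to x: x* = 6 + 0.4·(I − 6p_x − 2p_y)/p_x.
Discretionary income = 172 − 6·4 − 2·3 = 142; y* = 2 + 0.6·142/3 = 30.4.
At I' = 387: y* = 73.4. Change: 73.4 − 30.4 = 43.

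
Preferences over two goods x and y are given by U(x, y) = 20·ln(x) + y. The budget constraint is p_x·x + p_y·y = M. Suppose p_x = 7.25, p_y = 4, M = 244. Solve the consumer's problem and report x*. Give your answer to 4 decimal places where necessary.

x* = 11.0345

Set MRS = p_x/p_y: (20/x)/1 = p_x/p_y.
So x*(p_x,p_y) = 20·p_y/p_x, independent of income; and y* = (M − 20·p_y)/p_y.
At the given prices: x* = 20·4/7.25 = 11.0345.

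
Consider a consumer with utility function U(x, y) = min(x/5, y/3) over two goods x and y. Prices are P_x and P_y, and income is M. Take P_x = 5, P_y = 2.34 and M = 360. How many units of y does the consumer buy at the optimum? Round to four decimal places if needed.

y* = 33.7289

Here 5·5 + 3·2.34 = 32.02, giving y* = 33.7289.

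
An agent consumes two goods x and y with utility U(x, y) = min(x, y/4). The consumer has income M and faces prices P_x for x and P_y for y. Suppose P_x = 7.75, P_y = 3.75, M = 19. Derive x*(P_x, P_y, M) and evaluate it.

With perfect complements, no substitution: consume in ratio x:y = 1:4.
Budget: P_x·x + P_y·4·x = M, so (P_x + 4·P_y)·x = M.
Demand: x*(P_x,P_y,M) = M/(P_x + 4·P_y), y* = 4·M/(P_x + 4·P_y).
Here 7.75 + 4·3.75 = 22.75, giving x* = 0.8352.

x* = 0.8352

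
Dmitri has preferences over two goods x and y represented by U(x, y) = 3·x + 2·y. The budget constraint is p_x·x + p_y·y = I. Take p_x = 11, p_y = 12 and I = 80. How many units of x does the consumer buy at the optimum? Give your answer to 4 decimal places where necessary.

x* = 7.2727

Numerically: x* = 7.2727, y* = 0.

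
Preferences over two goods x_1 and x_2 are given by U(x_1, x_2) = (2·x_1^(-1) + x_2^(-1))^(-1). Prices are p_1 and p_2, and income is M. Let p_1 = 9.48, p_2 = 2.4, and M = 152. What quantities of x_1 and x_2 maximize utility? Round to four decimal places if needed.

MRS = MU_x_1/MU_x_2 = 2·(x_2/x_1)^(2). Set equal to p_1/p_2.
Solve for the ratio: x_2/x_1 = [(1/2)·p_1/p_2]^(0.5).
With the ratio pinned down, the budget gives x_1* = M/(p_1 + p_2·(x_2/x_1)) and x_2* = (x_2/x_1)·x_1*.
Numerically x_2/x_1 = 1.405347, so x_1* = 152/(9.48 + 2.4·1.405347) = 11.8262 and x_2* = 1.405347·11.8262 = 16.6199.

x_1* = 11.8262, x_2* = 16.6199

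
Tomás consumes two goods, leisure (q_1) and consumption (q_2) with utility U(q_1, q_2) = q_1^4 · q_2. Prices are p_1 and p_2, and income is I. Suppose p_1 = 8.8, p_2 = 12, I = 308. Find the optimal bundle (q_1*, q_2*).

q_1* = 28, q_2* = 5.1333

Demand: q_1*(p_1,p_2,I) = 0.8·I/p_1 and q_2* = 0.2·I/p_2.
At p_1=8.8, p_2=12, I=308: q_1* = 0.8·308/8.8 = 28, q_2* = 5.1333.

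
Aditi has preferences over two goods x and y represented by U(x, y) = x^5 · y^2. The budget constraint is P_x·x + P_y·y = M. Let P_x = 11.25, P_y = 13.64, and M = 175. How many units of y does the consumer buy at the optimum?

MU_x/MU_y = (5·y)/(2·x); tangency sets this equal to P_x/P_y.
So 5·P_y·y = 2·P_x·x; combined with the budget, a share 5/7 of income goes to x.
Demand: x*(P_x,P_y,M) = 5/7·M/P_x and y* = 2/7·M/P_y.
At P_x=11.25, P_y=13.64, M=175: y* = 2/7·175/13.64 = 3.6657.

y* = 3.6657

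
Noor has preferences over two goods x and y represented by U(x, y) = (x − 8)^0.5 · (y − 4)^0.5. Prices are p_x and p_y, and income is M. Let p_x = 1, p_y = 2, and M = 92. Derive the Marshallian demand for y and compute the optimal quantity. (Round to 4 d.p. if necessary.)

y* = 23

MRS = (y−4)/(x−8). Tangency with p_x/p_y gives y−4 = (p_x/p_y)·(x−8).
Substituting into the budget: x* = 8 + 0.5·(M − 8·p_x − 4·p_y)/p_x, and y* = 4 + 0.5·(…)/p_y.
Discretionary income = 92 − 8·1 − 4·2 = 76; y* = 4 + 0.5·76/2 = 23.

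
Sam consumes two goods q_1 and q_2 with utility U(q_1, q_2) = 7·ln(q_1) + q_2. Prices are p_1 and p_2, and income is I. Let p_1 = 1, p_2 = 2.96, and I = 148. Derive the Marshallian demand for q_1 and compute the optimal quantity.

q_1* = 20.72

MU_q_1 = 7/q_1, MU_q_2 = 1. Tangency: 7/q_1 = p_1/p_2.
So q_1*(p_1,p_2) = 7·p_2/p_1, independent of income; and q_2* = (I − 7·p_2)/p_2.
At the given prices: q_1* = 7·2.96/1 = 20.72.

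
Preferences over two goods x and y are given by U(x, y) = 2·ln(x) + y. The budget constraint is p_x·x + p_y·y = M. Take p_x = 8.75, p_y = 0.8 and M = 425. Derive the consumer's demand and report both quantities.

x* = 0.1829, y* = 529.25

Set MRS = p_x/p_y: (2/x)/1 = p_x/p_y.
So x*(p_x,p_y) = 2·p_y/p_x, independent of income; and y* = (M − 2·p_y)/p_y.
At the given prices: x* = 2·0.8/8.75 = 0.1829, and y* = 529.25.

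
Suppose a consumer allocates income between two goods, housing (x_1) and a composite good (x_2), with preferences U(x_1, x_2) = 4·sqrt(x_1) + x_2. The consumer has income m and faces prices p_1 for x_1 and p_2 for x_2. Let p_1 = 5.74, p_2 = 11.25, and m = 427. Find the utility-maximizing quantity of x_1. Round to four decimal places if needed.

x_1* = 15.3653

MU_x_1 = 2/√x_1, MU_x_2 = 1. Tangency: 2/√x_1 = p_1/p_2.
Solve: √x_1 = 2·p_2/p_1, so x_1*(p_1,p_2) = (2·p_2/p_1)², and x_2* = (m − p_1·x_1*)/p_2.
Plugging in: x_1* = (2·11.25/5.74)² = 15.3653.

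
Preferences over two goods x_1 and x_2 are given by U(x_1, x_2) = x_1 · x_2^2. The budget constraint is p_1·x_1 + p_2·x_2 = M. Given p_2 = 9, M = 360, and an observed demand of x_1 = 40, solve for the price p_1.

Tangency: MRS = (1/2)·x_2/x_1 = p_1/p_2.
Rearranging, p_2·x_2 = 2·p_1·x_1. Substituting into the budget gives p_1·x_1·(1 + 2) = M.
Demand: x_1*(p_1,p_2,M) = 1/3·M/p_1 and x_2* = 2/3·M/p_2.
Set x_1* = 40 in the demand function and solve for p_1: p_1 = 3.

p_1 = 3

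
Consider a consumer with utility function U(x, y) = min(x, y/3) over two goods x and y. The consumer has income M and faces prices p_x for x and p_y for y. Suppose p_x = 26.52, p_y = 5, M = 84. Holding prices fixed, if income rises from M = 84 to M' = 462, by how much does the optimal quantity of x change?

Δx* = 9.104

Leontief preferences: the optimum is at the kink where x/1 = y/3, i.e. y = 3·x.
Budget: p_x·x + p_y·3·x = M, so (p_x + 3·p_y)·x = M.
Demand: x*(p_x,p_y,M) = M/(p_x + 3·p_y), y* = 3·M/(p_x + 3·p_y).
Here 26.52 + 3·5 = 41.52, giving x* = 2.0231.
At M' = 462: x* = 11.1272. Change: 11.1272 − 2.0231 = 9.104.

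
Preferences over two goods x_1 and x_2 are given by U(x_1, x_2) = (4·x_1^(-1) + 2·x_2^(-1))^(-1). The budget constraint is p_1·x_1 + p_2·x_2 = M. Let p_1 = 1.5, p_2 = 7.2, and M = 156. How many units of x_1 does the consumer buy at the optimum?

MRS = MU_x_1/MU_x_2 = 2·(x_2/x_1)^(2). Set equal to p_1/p_2.
Solve for the ratio: x_2/x_1 = [(1/2)·p_1/p_2]^(0.5).
With the ratio pinned down, the budget gives x_1* = M/(p_1 + p_2·(x_2/x_1)) and x_2* = (x_2/x_1)·x_1*.
Numerically x_2/x_1 = 0.322749, so x_1* = 156/(1.5 + 7.2·0.322749) = 40.7972.

x_1* = 40.7972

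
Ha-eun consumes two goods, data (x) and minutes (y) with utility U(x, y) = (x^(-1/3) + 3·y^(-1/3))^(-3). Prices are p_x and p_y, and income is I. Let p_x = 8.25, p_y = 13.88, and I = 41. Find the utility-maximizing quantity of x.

x* = 1.382

From the CES first-order condition, (1/3)·(y/x)^(4/3) = p_x/p_y.
Solve for the ratio: y/x = [3·p_x/p_y]^(0.75).
Substitute y = (y/x)·x into the budget: x* = I/(p_x + p_y·(y/x)).
Numerically y/x = 1.543083, so x* = 41/(8.25 + 13.88·1.543083) = 1.382.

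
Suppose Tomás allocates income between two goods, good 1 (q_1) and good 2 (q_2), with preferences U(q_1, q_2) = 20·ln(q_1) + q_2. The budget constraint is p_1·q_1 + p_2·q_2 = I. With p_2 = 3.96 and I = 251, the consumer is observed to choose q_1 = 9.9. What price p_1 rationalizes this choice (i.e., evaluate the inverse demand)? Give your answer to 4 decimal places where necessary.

MU_q_1 = 20/q_1, MU_q_2 = 1. Tangency: 20/q_1 = p_1/p_2.
So q_1*(p_1,p_2) = 20·p_2/p_1, independent of income; and q_2* = (I − 20·p_2)/p_2.
Set q_1* = 9.9 in the demand function and solve for p_1: p_1 = 8.

p_1 = 8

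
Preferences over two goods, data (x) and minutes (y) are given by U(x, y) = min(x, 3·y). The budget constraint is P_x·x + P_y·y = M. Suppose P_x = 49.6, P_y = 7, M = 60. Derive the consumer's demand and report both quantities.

With perfect complements, no substitution: consume in ratio x:y = 3:1.
Budget: P_x·x + P_y·(1/3)·x = M, so (3·P_x + P_y)·x = 3·M.
Demand: x*(P_x,P_y,M) = 3·M/(3·P_x + P_y), y* = M/(3·P_x + P_y).
Here 3·49.6 + 7 = 155.8, giving x* = 1.1553 and y* = 0.3851.

x* = 1.1553, y* = 0.3851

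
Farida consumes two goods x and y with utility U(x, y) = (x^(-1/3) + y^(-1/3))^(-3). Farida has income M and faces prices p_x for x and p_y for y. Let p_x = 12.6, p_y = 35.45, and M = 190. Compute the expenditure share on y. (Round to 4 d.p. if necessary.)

From the CES first-order condition, (y/x)^(4/3) = p_x/p_y.
Solve for the ratio: y/x = [p_x/p_y]^(0.75).
With the ratio pinned down, the budget gives x* = M/(p_x + p_y·(y/x)) and y* = (y/x)·x*.
Numerically y/x = 0.460326, so x* = 190/(12.6 + 35.45·0.460326) = 6.5702 and y* = 0.460326·6.5702 = 3.0244.
Expenditure on y: 35.45·3.0244 = 107.2158; share = 0.5643.

share on y = 0.5643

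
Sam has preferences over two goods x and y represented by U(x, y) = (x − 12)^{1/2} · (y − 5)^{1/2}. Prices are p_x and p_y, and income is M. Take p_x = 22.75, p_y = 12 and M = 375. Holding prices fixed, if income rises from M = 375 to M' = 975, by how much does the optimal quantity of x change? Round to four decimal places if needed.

Δx* = 13.1868

MRS = (y−5)/(x−12). Tangency with p_x/p_y gives y−5 = (p_x/p_y)·(x−12).
Substituting into the budget: x* = 12 + 0.5·(M − 12·p_x − 5·p_y)/p_x, and y* = 5 + 0.5·(…)/p_y.
Discretionary income = 375 − 12·22.75 − 5·12 = 42; x* = 12 + 0.5·42/22.75 = 12.9231.
At M' = 975: x* = 26.1099. Change: 26.1099 − 12.9231 = 13.1868.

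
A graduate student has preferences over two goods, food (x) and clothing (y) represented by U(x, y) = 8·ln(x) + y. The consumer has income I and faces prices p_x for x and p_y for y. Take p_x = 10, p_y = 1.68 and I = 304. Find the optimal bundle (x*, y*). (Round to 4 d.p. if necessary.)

x* = 1.344, y* = 172.9524

MU_x = 8/x, MU_y = 1. Tangency: 8/x = p_x/p_y.
So x*(p_x,p_y) = 8·p_y/p_x, independent of income; and y* = (I − 8·p_y)/p_y.
At the given prices: x* = 8·1.68/10 = 1.344, and y* = 172.9524.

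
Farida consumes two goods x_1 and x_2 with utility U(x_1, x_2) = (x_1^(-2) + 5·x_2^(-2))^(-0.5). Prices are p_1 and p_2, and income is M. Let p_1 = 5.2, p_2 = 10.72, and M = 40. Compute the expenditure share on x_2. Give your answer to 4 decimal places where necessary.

MRS = MU_x_1/MU_x_2 = (1/5)·(x_2/x_1)^(3). Set equal to p_1/p_2.
Solve for the ratio: x_2/x_1 = [5·p_1/p_2]^(1/3).
With the ratio pinned down, the budget gives x_1* = M/(p_1 + p_2·(x_2/x_1)) and x_2* = (x_2/x_1)·x_1*.
Numerically x_2/x_1 = 1.343568, so x_1* = 40/(5.2 + 10.72·1.343568) = 2.0405 and x_2* = 1.343568·2.0405 = 2.7415.
Expenditure on x_2: 10.72·2.7415 = 29.3894; share = 0.7347.

share on x_2 = 0.7347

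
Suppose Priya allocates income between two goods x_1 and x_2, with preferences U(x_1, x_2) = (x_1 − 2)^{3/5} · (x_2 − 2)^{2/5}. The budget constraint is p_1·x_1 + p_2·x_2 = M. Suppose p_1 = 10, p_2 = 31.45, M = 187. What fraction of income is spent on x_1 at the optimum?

share on x_1 = 0.441

MRS = (3/2)·(x_2−2)/(x_1−2). Tangency with p_1/p_2 gives x_2−2 = (2/3)·(p_1/p_2)·(x_1−2).
After buying the subsistence bundle (2, 2), a share 0.6 of the remaining income goes to x_1: x_1* = 2 + 0.6·(M − 2p_1 − 2p_2)/p_1.
Discretionary income = 187 − 2·10 − 2·31.45 = 104.1; x_1* = 2 + 0.6·104.1/10 = 8.246; x_2* = 2 + 0.4·104.1/31.45 = 3.324.
Expenditure on x_1: 10·8.246 = 82.46; share = 0.441.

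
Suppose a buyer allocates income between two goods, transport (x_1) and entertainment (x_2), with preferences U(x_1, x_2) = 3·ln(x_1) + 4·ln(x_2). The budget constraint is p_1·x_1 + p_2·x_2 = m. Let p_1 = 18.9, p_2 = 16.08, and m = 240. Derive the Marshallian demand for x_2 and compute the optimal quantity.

x_2* = 8.5288

Tangency: MRS = (3/4)·x_2/x_1 = p_1/p_2.
Rearranging, p_2·x_2 = (4/3)·p_1·x_1. Substituting into the budget gives p_1·x_1·(1 + (4/3)) = m.
Demand: x_1*(p_1,p_2,m) = 3/7·m/p_1 and x_2* = 4/7·m/p_2.
At p_1=18.9, p_2=16.08, m=240: x_2* = 4/7·240/16.08 = 8.5288.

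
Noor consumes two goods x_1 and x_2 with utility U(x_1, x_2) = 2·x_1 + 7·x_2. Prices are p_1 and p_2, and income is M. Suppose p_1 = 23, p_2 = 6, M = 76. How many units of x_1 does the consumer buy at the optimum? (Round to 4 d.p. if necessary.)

Perfect substitutes: compare marginal utility per dollar. 2/p_1 vs 7/p_2 → 0.087 vs 1.1667.
x_2 gives more utility per dollar, so spend all income on x_2: x_2* = M/p_2, x_1* = 0.
Numerically: x_1* = 0, x_2* = 12.6667.

x_1* = 0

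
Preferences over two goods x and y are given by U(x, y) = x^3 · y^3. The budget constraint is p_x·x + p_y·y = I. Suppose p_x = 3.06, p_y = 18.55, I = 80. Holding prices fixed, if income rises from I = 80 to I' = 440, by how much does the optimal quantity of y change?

The MRS is y/x. Set MRS = p_x/p_y.
Rearranging, p_y·y = p_x·x. Substituting into the budget gives p_x·x·(1 + 1) = I.
Demand: x*(p_x,p_y,I) = 0.5·I/p_x and y* = 0.5·I/p_y.
At p_x=3.06, p_y=18.55, I=80: y* = 0.5·80/18.55 = 2.1563.
At I' = 440: y* = 11.8598. Change: 11.8598 − 2.1563 = 9.7035.

Δy* = 9.7035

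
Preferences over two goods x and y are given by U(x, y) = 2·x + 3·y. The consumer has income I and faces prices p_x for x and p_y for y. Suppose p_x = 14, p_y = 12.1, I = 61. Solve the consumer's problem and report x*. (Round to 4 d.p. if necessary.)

x* = 0

Linear utility — the consumer picks whichever good has higher MU/price: 2/14 = 0.1429 vs 3/12.1 = 0.2479.
y gives more utility per dollar, so spend all income on y: y* = I/p_y, x* = 0.
Numerically: x* = 0, y* = 5.0413.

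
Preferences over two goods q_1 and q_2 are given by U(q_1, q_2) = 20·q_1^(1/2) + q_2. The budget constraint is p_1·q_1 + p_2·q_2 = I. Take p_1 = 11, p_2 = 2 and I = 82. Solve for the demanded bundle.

Thus q_1* = (10·p_2/p_1)² — independent of I — with the rest of income spent on q_2.
Plugging in: q_1* = (10·2/11)² = 3.3058, q_2* = 22.8182.

q_1* = 3.3058, q_2* = 22.8182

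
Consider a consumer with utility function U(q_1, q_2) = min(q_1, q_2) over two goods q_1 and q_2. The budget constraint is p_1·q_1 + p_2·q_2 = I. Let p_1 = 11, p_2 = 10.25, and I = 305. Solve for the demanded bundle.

Leontief preferences: the optimum is at the kink where q_1/1 = q_2/1, i.e. q_2 = q_1.
Budget: p_1·q_1 + p_2·q_1 = I, so (p_1 + p_2)·q_1 = I.
Demand: q_1*(p_1,p_2,I) = I/(p_1 + p_2), q_2* = I/(p_1 + p_2).
Here 11 + 10.25 = 21.25, giving q_1* = 14.3529 and q_2* = 14.3529.

q_1* = 14.3529, q_2* = 14.3529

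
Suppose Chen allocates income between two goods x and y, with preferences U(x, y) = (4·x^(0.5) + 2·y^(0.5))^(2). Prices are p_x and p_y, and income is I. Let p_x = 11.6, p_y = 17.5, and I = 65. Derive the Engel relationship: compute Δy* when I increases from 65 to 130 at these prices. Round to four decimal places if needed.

With the ratio pinned down, the budget gives x* = I/(p_x + p_y·(y/x)) and y* = (y/x)·x*.
Numerically y/x = 0.109845, so x* = 65/(11.6 + 17.5·0.109845) = 4.8069 and y* = 0.109845·4.8069 = 0.528.
At I' = 130: y* = 1.056. Change: 1.056 − 0.528 = 0.528.

Δy* = 0.528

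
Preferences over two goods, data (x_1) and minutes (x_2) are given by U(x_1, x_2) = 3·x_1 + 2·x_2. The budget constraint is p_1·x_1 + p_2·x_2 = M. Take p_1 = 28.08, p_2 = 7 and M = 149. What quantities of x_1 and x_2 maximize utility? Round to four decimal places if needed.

Linear utility — the consumer picks whichever good has higher MU/price: 3/28.08 = 0.1068 vs 2/7 = 0.2857.
x_2 gives more utility per dollar, so spend all income on x_2: x_2* = M/p_2, x_1* = 0.
Numerically: x_1* = 0, x_2* = 21.2857.

x_1* = 0, x_2* = 21.2857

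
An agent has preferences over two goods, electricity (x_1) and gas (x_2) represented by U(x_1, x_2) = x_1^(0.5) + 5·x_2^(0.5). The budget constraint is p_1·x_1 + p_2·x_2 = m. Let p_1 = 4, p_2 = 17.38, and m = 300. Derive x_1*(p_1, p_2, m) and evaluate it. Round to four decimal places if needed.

MU_x_1 ∝ x_1^(-0.5), MU_x_2 ∝ 5·x_2^(-0.5), so MRS = (1/5)·(x_2/x_1)^(0.5) = p_1/p_2.
Solve for the ratio: x_2/x_1 = [5·p_1/p_2]^(2).
With the ratio pinned down, the budget gives x_1* = m/(p_1 + p_2·(x_2/x_1)) and x_2* = (x_2/x_1)·x_1*.
Numerically x_2/x_1 = 1.324221, so x_1* = 300/(4 + 17.38·1.324221) = 11.105.

x_1* = 11.105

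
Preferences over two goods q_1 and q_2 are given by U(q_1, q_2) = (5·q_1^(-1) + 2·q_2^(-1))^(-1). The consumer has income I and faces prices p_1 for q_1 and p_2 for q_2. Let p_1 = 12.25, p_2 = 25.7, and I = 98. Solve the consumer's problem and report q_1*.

q_1* = 4.1752

From the CES first-order condition, (5/2)·(q_2/q_1)^(2) = p_1/p_2.
Hence q_2/q_1 = ((2/5)·p_1/p_2)^(1/(2)), i.e. raised to the 0.5 power.
With the ratio pinned down, the budget gives q_1* = I/(p_1 + p_2·(q_2/q_1)) and q_2* = (q_2/q_1)·q_1*.
Numerically q_2/q_1 = 0.436648, so q_1* = 98/(12.25 + 25.7·0.436648) = 4.1752.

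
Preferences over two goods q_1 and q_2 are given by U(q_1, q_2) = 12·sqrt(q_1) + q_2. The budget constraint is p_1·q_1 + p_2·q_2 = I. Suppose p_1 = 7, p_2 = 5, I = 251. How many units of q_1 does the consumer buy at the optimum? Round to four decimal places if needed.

MU_q_1 = 6/√q_1, MU_q_2 = 1. Tangency: 6/√q_1 = p_1/p_2.
Solve: √q_1 = 6·p_2/p_1, so q_1*(p_1,p_2) = (6·p_2/p_1)², and q_2* = (I − p_1·q_1*)/p_2.
Plugging in: q_1* = (6·5/7)² = 18.3673.

q_1* = 18.3673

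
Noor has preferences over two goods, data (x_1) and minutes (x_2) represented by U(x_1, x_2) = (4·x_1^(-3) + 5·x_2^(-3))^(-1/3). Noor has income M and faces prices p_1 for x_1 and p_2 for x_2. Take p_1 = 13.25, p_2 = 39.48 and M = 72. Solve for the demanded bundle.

With the ratio pinned down, the budget gives x_1* = M/(p_1 + p_2·(x_2/x_1)) and x_2* = (x_2/x_1)·x_1*.
Numerically x_2/x_1 = 0.804799, so x_1* = 72/(13.25 + 39.48·0.804799) = 1.5992 and x_2* = 0.804799·1.5992 = 1.287.

x_1* = 1.5992, x_2* = 1.287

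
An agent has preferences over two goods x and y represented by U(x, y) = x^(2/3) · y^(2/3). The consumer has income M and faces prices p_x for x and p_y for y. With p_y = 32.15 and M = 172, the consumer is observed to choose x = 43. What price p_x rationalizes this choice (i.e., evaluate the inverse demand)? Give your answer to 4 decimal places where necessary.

MU_x/MU_y = (2/3·y)/(2/3·x); tangency sets this equal to p_x/p_y.
Rearranging, p_y·y = p_x·x. Substituting into the budget gives p_x·x·(1 + 1) = M.
Demand: x*(p_x,p_y,M) = 0.5·M/p_x and y* = 0.5·M/p_y.
Set x* = 43 in the demand function and solve for p_x: p_x = 2.

p_x = 2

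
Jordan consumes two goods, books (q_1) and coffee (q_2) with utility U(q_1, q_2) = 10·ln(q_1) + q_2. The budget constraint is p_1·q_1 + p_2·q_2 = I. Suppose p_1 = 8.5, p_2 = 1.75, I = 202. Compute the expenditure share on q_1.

share on q_1 = 0.0866

At the given prices: q_1* = 10·1.75/8.5 = 2.0588, and q_2* = 105.4286.
Expenditure on q_1: 8.5·2.0588 = 17.5; share = 0.0866.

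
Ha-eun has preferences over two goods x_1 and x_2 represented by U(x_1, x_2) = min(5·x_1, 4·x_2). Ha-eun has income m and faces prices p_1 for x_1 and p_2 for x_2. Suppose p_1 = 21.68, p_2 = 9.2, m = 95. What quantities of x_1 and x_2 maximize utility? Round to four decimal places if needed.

x_1* = 2.8632, x_2* = 3.579

Leontief preferences: the optimum is at the kink where x_1/4 = x_2/5, i.e. x_2 = (5/4)·x_1.
Budget: p_1·x_1 + p_2·(5/4)·x_1 = m, so (4·p_1 + 5·p_2)·x_1 = 4·m.
Demand: x_1*(p_1,p_2,m) = 4·m/(4·p_1 + 5·p_2), x_2* = 5·m/(4·p_1 + 5·p_2).
Here 4·21.68 + 5·9.2 = 132.72, giving x_1* = 2.8632 and x_2* = 3.579.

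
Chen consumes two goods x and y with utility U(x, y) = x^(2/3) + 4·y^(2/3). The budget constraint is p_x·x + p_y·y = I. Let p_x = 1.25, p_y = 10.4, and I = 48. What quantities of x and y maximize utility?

x* = 19.9527, y* = 2.2172

MU_x ∝ x^(-1/3), MU_y ∝ 4·y^(-1/3), so MRS = (1/4)·(y/x)^(1/3) = p_x/p_y.
Solve for the ratio: y/x = [4·p_x/p_y]^(3).
Substitute y = (y/x)·x into the budget: x* = I/(p_x + p_y·(y/x)).
Numerically y/x = 0.111125, so x* = 48/(1.25 + 10.4·0.111125) = 19.9527 and y* = 0.111125·19.9527 = 2.2172.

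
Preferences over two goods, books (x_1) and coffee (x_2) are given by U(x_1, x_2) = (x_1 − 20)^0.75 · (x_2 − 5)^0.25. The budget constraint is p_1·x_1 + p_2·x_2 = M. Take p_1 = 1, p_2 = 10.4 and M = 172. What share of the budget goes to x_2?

Let x_1' = x_1−20, x_2' = x_2−5. MRS = 3·x_2'/x_1' = p_1/p_2.
After buying the subsistence bundle (20, 5), a share 0.75 of the remaining income goes to x_1: x_1* = 20 + 0.75·(M − 20p_1 − 5p_2)/p_1.
Discretionary income = 172 − 20·1 − 5·10.4 = 100; x_1* = 20 + 0.75·100/1 = 95; x_2* = 5 + 0.25·100/10.4 = 7.4038.
Expenditure on x_2: 10.4·7.4038 = 77; share = 0.4477.

share on x_2 = 0.4477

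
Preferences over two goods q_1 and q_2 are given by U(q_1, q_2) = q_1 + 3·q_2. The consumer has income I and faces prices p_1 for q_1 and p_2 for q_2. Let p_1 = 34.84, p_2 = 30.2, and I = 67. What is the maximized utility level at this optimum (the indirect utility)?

V = 6.6556

Numerically: q_1* = 0, q_2* = 2.2185.
Utility at the optimum: U(0, 2.2185) = 6.6556.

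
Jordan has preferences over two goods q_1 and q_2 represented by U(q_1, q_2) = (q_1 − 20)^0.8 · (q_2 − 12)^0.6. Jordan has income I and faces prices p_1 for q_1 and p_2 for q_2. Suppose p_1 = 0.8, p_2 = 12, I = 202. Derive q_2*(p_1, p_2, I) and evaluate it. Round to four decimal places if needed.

This is Cobb-Douglas in (q_1−20, q_2−12): tangency gives 0.8·p_2·(q_2−12) = 0.6·p_1·(q_1−20).
After buying the subsistence bundle (20, 12), a share 4/7 of the remaining income goes to q_1: q_1* = 20 + 4/7·(I − 20p_1 − 12p_2)/p_1.
Discretionary income = 202 − 20·0.8 − 12·12 = 42; q_2* = 12 + 3/7·42/12 = 13.5.

q_2* = 13.5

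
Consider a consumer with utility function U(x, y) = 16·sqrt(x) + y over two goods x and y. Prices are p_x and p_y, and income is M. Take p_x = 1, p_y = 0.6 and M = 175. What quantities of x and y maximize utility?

Set MRS = p_x/p_y: 8·x^(−1/2) = p_x/p_y.
Solve: √x = 8·p_y/p_x, so x*(p_x,p_y) = (8·p_y/p_x)², and y* = (M − p_x·x*)/p_y.
Plugging in: x* = (8·0.6/1)² = 23.04, y* = 253.2667.

x* = 23.04, y* = 253.2667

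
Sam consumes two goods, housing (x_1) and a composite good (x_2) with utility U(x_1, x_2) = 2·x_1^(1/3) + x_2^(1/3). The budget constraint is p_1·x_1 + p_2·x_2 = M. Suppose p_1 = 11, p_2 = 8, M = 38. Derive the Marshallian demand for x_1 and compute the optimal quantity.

MU_x_1 ∝ 2·x_1^(-2/3), MU_x_2 ∝ x_2^(-2/3), so MRS = 2·(x_2/x_1)^(2/3) = p_1/p_2.
Hence x_2/x_1 = ((1/2)·p_1/p_2)^(1/(2/3)), i.e. raised to the 1.5 power.
Substitute x_2 = (x_2/x_1)·x_1 into the budget: x_1* = M/(p_1 + p_2·(x_2/x_1)).
Numerically x_2/x_1 = 0.570045, so x_1* = 38/(11 + 8·0.570045) = 2.4421.

x_1* = 2.4421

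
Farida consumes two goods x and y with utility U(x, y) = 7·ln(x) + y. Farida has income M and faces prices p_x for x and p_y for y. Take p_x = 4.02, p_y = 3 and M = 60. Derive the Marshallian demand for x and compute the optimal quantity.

x* = 5.2239

At the given prices: x* = 7·3/4.02 = 5.2239.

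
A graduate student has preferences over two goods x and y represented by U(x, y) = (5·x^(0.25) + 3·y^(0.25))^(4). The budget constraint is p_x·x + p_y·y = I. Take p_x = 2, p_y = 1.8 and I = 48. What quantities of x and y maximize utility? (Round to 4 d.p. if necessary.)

x* = 15.7465, y* = 9.1706

MU_x ∝ 5·x^(-0.75), MU_y ∝ 3·y^(-0.75), so MRS = (5/3)·(y/x)^(0.75) = p_x/p_y.
Solve for the ratio: y/x = [(3/5)·p_x/p_y]^(4/3).
Substitute y = (y/x)·x into the budget: x* = I/(p_x + p_y·(y/x)).
Numerically y/x = 0.582387, so x* = 48/(2 + 1.8·0.582387) = 15.7465 and y* = 0.582387·15.7465 = 9.1706.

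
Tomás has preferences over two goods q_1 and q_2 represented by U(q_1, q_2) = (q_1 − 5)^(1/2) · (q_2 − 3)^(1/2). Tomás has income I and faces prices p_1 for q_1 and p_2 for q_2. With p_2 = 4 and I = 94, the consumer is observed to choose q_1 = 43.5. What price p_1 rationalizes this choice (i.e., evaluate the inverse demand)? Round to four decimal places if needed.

This is Cobb-Douglas in (q_1−5, q_2−3): tangency gives 0.5·p_2·(q_2−3) = 0.5·p_1·(q_1−5).
Substituting into the budget: q_1* = 5 + 0.5·(I − 5·p_1 − 3·p_2)/p_1, and q_2* = 3 + 0.5·(…)/p_2.
Set q_1* = 43.5 in the demand function and solve for p_1: p_1 = 1.

p_1 = 1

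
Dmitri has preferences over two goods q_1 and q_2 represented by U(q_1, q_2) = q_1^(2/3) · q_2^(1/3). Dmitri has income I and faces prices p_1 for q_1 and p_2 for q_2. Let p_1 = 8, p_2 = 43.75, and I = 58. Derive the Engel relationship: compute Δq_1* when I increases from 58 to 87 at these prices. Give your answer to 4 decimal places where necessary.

Demand: q_1*(p_1,p_2,I) = 2/3·I/p_1 and q_2* = 1/3·I/p_2.
At p_1=8, p_2=43.75, I=58: q_1* = 2/3·58/8 = 4.8333.
At I' = 87: q_1* = 7.25. Change: 7.25 − 4.8333 = 2.4167.

Δq_1* = 2.4167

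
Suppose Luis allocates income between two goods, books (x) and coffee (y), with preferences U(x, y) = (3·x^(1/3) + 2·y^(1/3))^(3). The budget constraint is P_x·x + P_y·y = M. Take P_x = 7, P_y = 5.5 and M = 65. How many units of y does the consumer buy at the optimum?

y* = 4.4963

From the CES first-order condition, (3/2)·(y/x)^(2/3) = P_x/P_y.
Hence y/x = ((2/3)·P_x/P_y)^(1/(2/3)), i.e. raised to the 1.5 power.
With the ratio pinned down, the budget gives x* = M/(P_x + P_y·(y/x)) and y* = (y/x)·x*.
Numerically y/x = 0.781567, so x* = 65/(7 + 5.5·0.781567) = 5.7529 and y* = 0.781567·5.7529 = 4.4963.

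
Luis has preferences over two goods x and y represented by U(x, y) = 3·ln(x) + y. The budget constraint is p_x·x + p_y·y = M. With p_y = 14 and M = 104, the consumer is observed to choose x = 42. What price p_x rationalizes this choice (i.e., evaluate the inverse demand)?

p_x = 1

MU_x = 3/x, MU_y = 1. Tangency: 3/x = p_x/p_y.
So x*(p_x,p_y) = 3·p_y/p_x, independent of income; and y* = (M − 3·p_y)/p_y.
Set x* = 42 in the demand function and solve for p_x: p_x = 1.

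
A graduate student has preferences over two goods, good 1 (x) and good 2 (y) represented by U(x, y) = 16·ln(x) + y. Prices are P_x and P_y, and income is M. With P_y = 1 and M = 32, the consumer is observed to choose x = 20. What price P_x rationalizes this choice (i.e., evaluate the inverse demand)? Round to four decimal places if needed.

MU_x = 16/x, MU_y = 1. Tangency: 16/x = P_x/P_y.
So x*(P_x,P_y) = 16·P_y/P_x, independent of income; and y* = (M − 16·P_y)/P_y.
Set x* = 20 in the demand function and solve for P_x: P_x = 0.8.

P_x = 0.8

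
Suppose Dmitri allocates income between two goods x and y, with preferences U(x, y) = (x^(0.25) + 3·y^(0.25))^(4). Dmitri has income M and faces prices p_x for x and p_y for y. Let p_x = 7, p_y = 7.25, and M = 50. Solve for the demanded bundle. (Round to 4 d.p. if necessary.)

x* = 1.3537, y* = 5.5895

MU_x ∝ x^(-0.75), MU_y ∝ 3·y^(-0.75), so MRS = (1/3)·(y/x)^(0.75) = p_x/p_y.
Hence y/x = (3·p_x/p_y)^(1/(0.75)), i.e. raised to the 4/3 power.
Substitute y = (y/x)·x into the budget: x* = M/(p_x + p_y·(y/x)).
Numerically y/x = 4.12897, so x* = 50/(7 + 7.25·4.12897) = 1.3537 and y* = 4.12897·1.3537 = 5.5895.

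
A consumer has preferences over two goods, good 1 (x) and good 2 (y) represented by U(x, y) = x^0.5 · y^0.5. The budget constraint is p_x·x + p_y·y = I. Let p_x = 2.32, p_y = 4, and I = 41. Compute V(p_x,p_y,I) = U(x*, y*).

The MRS is y/x. Set MRS = p_x/p_y.
So 0.5·p_y·y = 0.5·p_x·x; combined with the budget, a share 0.5 of income goes to x.
Demand: x*(p_x,p_y,I) = 0.5·I/p_x and y* = 0.5·I/p_y.
At p_x=2.32, p_y=4, I=41: x* = 0.5·41/2.32 = 8.8362, y* = 5.125.
Utility at the optimum: U(8.8362, 5.125) = 6.7295.

V = 6.7295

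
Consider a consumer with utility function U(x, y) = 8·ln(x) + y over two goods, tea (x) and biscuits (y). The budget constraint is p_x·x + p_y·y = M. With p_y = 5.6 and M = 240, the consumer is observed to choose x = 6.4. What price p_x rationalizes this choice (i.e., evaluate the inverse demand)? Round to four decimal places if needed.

MU_x = 8/x, MU_y = 1. Tangency: 8/x = p_x/p_y.
So x*(p_x,p_y) = 8·p_y/p_x, independent of income; and y* = (M − 8·p_y)/p_y.
Set x* = 6.4 in the demand function and solve for p_x: p_x = 7.

p_x = 7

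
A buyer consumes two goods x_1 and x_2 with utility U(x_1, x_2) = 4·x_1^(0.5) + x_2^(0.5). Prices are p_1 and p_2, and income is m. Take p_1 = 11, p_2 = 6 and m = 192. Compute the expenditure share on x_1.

MRS = MU_x_1/MU_x_2 = 4·(x_2/x_1)^(0.5). Set equal to p_1/p_2.
Hence x_2/x_1 = ((1/4)·p_1/p_2)^(1/(0.5)), i.e. raised to the 2 power.
Substitute x_2 = (x_2/x_1)·x_1 into the budget: x_1* = m/(p_1 + p_2·(x_2/x_1)).
Numerically x_2/x_1 = 0.210069, so x_1* = 192/(11 + 6·0.210069) = 15.6602 and x_2* = 0.210069·15.6602 = 3.2897.
Expenditure on x_1: 11·15.6602 = 172.2617; share = 0.8972.

share on x_1 = 0.8972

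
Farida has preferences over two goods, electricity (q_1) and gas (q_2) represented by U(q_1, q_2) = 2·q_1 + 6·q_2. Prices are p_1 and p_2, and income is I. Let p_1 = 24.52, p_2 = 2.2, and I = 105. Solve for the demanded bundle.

Numerically: q_1* = 0, q_2* = 47.7273.

q_1* = 0, q_2* = 47.7273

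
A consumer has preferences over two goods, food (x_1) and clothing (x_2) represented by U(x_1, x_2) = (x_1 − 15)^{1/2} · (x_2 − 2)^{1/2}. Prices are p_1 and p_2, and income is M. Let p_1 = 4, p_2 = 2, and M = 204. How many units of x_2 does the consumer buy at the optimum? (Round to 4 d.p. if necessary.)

x_2* = 37

This is Cobb-Douglas in (x_1−15, x_2−2): tangency gives 0.5·p_2·(x_2−2) = 0.5·p_1·(x_1−15).
Substituting into the budget: x_1* = 15 + 0.5·(M − 15·p_1 − 2·p_2)/p_1, and x_2* = 2 + 0.5·(…)/p_2.
Discretionary income = 204 − 15·4 − 2·2 = 140; x_2* = 2 + 0.5·140/2 = 37.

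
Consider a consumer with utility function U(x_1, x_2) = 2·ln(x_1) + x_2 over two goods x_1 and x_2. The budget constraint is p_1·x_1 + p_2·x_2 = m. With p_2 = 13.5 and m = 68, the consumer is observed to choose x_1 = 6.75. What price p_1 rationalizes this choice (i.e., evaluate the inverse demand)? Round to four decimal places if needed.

p_1 = 4

MU_x_1 = 2/x_1, MU_x_2 = 1. Tangency: 2/x_1 = p_1/p_2.
So x_1*(p_1,p_2) = 2·p_2/p_1, independent of income; and x_2* = (m − 2·p_2)/p_2.
Set x_1* = 6.75 in the demand function and solve for p_1: p_1 = 4.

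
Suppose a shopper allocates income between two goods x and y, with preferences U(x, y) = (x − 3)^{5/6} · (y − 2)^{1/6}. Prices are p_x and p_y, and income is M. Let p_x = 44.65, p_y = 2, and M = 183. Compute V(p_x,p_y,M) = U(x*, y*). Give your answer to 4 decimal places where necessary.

MRS = 5·(y−2)/(x−3). Tangency with p_x/p_y gives y−2 = (1/5)·(p_x/p_y)·(x−3).
After buying the subsistence bundle (3, 2), a share 5/6 of the remaining income goes to x: x* = 3 + 5/6·(M − 3p_x − 2p_y)/p_x.
Discretionary income = 183 − 3·44.65 − 2·2 = 45.05; x* = 3 + 5/6·45.05/44.65 = 3.8408; y* = 2 + 1/6·45.05/2 = 5.7542.
Utility at the optimum: U(3.8408, 5.7542) = 1.0789.

V = 1.0789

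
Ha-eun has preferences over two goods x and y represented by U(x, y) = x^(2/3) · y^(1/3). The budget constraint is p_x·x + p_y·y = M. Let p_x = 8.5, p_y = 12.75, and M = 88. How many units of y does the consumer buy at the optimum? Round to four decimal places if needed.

y* = 2.3007

Tangency: MRS = 2·y/x = p_x/p_y.
Rearranging, p_y·y = (1/2)·p_x·x. Substituting into the budget gives p_x·x·(1 + (1/2)) = M.
Demand: x*(p_x,p_y,M) = 2/3·M/p_x and y* = 1/3·M/p_y.
At p_x=8.5, p_y=12.75, M=88: y* = 1/3·88/12.75 = 2.3007.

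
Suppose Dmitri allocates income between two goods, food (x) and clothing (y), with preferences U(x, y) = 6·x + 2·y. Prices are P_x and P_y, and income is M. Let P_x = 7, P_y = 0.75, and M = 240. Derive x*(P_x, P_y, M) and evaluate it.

x* = 0

Perfect substitutes: compare marginal utility per dollar. 6/P_x vs 2/P_y → 0.8571 vs 2.6667.
y gives more utility per dollar, so spend all income on y: y* = M/P_y, x* = 0.
Numerically: x* = 0, y* = 320.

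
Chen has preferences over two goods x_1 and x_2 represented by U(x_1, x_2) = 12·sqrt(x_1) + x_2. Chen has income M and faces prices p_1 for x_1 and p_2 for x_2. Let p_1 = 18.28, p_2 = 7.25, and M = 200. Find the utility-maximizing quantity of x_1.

Utility is quasi-linear in x_2; the FOC for x_1 is 6/√x_1 = p_1/p_2.
Thus x_1* = (6·p_2/p_1)² — independent of M — with the rest of income spent on x_2.
Plugging in: x_1* = (6·7.25/18.28)² = 5.6627.

x_1* = 5.6627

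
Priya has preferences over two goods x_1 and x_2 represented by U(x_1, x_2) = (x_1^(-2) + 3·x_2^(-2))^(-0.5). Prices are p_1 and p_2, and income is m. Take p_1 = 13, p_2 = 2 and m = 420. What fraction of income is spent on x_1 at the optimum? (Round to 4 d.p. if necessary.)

share on x_1 = 0.7072

MU_x_1 ∝ x_1^(-3), MU_x_2 ∝ 3·x_2^(-3), so MRS = (1/3)·(x_2/x_1)^(3) = p_1/p_2.
Hence x_2/x_1 = (3·p_1/p_2)^(1/(3)), i.e. raised to the 1/3 power.
Substitute x_2 = (x_2/x_1)·x_1 into the budget: x_1* = m/(p_1 + p_2·(x_2/x_1)).
Numerically x_2/x_1 = 2.691606, so x_1* = 420/(13 + 2·2.691606) = 22.8469 and x_2* = 2.691606·22.8469 = 61.4949.
Expenditure on x_1: 13·22.8469 = 297.0101; share = 0.7072.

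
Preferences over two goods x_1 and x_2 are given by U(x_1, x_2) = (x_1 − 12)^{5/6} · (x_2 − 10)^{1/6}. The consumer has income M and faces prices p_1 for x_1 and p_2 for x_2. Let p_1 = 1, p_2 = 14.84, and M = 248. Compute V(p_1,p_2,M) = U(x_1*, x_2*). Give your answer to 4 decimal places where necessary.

V = 35.6114

MRS = 5·(x_2−10)/(x_1−12). Tangency with p_1/p_2 gives x_2−10 = (1/5)·(p_1/p_2)·(x_1−12).
After buying the subsistence bundle (12, 10), a share 5/6 of the remaining income goes to x_1: x_1* = 12 + 5/6·(M − 12p_1 − 10p_2)/p_1.
Discretionary income = 248 − 12·1 − 10·14.84 = 87.6; x_1* = 12 + 5/6·87.6/1 = 85; x_2* = 10 + 1/6·87.6/14.84 = 10.9838.
Utility at the optimum: U(85, 10.9838) = 35.6114.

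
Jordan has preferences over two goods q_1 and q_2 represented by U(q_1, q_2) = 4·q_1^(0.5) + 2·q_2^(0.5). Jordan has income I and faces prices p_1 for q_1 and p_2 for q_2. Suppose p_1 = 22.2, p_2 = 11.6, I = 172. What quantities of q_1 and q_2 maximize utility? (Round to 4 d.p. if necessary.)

q_1* = 5.2405, q_2* = 4.7984

With the ratio pinned down, the budget gives q_1* = I/(p_1 + p_2·(q_2/q_1)) and q_2* = (q_2/q_1)·q_1*.
Numerically q_2/q_1 = 0.915651, so q_1* = 172/(22.2 + 11.6·0.915651) = 5.2405 and q_2* = 0.915651·5.2405 = 4.7984.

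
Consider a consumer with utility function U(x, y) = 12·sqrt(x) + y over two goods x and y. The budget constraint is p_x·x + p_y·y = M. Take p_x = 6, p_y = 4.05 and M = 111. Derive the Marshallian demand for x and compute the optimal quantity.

Set MRS = p_x/p_y: 6·x^(−1/2) = p_x/p_y.
Thus x* = (6·p_y/p_x)² — independent of M — with the rest of income spent on y.
Plugging in: x* = (6·4.05/6)² = 16.4025.

x* = 16.4025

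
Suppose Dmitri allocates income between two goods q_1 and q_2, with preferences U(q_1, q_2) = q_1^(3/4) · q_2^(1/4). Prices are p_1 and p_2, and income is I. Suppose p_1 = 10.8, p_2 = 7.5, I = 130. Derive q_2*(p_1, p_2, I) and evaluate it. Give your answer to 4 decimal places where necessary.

q_2* = 4.3333

Demand: q_1*(p_1,p_2,I) = 0.75·I/p_1 and q_2* = 0.25·I/p_2.
At p_1=10.8, p_2=7.5, I=130: q_2* = 0.25·130/7.5 = 4.3333.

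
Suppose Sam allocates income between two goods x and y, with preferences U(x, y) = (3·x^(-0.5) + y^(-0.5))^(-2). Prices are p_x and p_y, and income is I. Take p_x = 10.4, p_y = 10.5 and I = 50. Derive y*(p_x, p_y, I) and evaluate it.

MRS = MU_x/MU_y = 3·(y/x)^(1.5). Set equal to p_x/p_y.
Hence y/x = ((1/3)·p_x/p_y)^(1/(1.5)), i.e. raised to the 2/3 power.
With the ratio pinned down, the budget gives x* = I/(p_x + p_y·(y/x)) and y* = (y/x)·x*.
Numerically y/x = 0.477693, so x* = 50/(10.4 + 10.5·0.477693) = 3.2434 and y* = 0.477693·3.2434 = 1.5494.

y* = 1.5494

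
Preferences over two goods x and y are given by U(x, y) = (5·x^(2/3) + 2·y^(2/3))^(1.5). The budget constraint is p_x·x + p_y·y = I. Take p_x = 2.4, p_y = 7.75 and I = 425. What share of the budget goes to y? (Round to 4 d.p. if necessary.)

MRS = MU_x/MU_y = (5/2)·(y/x)^(1/3). Set equal to p_x/p_y.
Solve for the ratio: y/x = [(2/5)·p_x/p_y]^(3).
With the ratio pinned down, the budget gives x* = I/(p_x + p_y·(y/x)) and y* = (y/x)·x*.
Numerically y/x = 0.001901, so x* = 425/(2.4 + 7.75·0.001901) = 176.0031 and y* = 0.001901·176.0031 = 0.3345.
Expenditure on y: 7.75·0.3345 = 2.5926; share = 0.0061.

share on y = 0.0061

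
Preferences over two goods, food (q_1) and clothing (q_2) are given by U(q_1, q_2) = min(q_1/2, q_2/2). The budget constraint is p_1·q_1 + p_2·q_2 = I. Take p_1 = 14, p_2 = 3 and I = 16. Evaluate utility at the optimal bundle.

Leontief preferences: the optimum is at the kink where q_1/2 = q_2/2, i.e. q_2 = q_1.
Budget: p_1·q_1 + p_2·q_1 = I, so (2·p_1 + 2·p_2)·q_1 = 2·I.
Demand: q_1*(p_1,p_2,I) = 2·I/(2·p_1 + 2·p_2), q_2* = 2·I/(2·p_1 + 2·p_2).
Here 2·14 + 2·3 = 34, giving q_1* = 0.9412 and q_2* = 0.9412.
Utility at the optimum: U(0.9412, 0.9412) = 0.4706.

V = 0.4706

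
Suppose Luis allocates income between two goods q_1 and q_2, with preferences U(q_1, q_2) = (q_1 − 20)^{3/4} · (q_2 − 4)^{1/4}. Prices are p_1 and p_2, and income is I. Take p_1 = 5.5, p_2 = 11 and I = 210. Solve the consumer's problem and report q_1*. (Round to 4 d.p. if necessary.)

After buying the subsistence bundle (20, 4), a share 0.75 of the remaining income goes to q_1: q_1* = 20 + 0.75·(I − 20p_1 − 4p_2)/p_1.
Discretionary income = 210 − 20·5.5 − 4·11 = 56; q_1* = 20 + 0.75·56/5.5 = 27.6364.

q_1* = 27.6364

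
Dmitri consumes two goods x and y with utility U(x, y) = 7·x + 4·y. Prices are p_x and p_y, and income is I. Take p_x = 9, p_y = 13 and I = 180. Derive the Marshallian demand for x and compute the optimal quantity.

x* = 20

Linear utility — the consumer picks whichever good has higher MU/price: 7/9 = 0.7778 vs 4/13 = 0.3077.
x gives more utility per dollar, so spend all income on x: x* = I/p_x, y* = 0.
Numerically: x* = 20, y* = 0.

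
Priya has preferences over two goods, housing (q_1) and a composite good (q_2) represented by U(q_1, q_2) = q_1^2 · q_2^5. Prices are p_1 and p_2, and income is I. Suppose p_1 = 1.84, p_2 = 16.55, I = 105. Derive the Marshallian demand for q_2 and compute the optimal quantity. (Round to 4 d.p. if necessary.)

Tangency: MRS = (2/5)·q_2/q_1 = p_1/p_2.
Rearranging, p_2·q_2 = (5/2)·p_1·q_1. Substituting into the budget gives p_1·q_1·(1 + (5/2)) = I.
Demand: q_1*(p_1,p_2,I) = 2/7·I/p_1 and q_2* = 5/7·I/p_2.
At p_1=1.84, p_2=16.55, I=105: q_2* = 5/7·105/16.55 = 4.5317.

q_2* = 4.5317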